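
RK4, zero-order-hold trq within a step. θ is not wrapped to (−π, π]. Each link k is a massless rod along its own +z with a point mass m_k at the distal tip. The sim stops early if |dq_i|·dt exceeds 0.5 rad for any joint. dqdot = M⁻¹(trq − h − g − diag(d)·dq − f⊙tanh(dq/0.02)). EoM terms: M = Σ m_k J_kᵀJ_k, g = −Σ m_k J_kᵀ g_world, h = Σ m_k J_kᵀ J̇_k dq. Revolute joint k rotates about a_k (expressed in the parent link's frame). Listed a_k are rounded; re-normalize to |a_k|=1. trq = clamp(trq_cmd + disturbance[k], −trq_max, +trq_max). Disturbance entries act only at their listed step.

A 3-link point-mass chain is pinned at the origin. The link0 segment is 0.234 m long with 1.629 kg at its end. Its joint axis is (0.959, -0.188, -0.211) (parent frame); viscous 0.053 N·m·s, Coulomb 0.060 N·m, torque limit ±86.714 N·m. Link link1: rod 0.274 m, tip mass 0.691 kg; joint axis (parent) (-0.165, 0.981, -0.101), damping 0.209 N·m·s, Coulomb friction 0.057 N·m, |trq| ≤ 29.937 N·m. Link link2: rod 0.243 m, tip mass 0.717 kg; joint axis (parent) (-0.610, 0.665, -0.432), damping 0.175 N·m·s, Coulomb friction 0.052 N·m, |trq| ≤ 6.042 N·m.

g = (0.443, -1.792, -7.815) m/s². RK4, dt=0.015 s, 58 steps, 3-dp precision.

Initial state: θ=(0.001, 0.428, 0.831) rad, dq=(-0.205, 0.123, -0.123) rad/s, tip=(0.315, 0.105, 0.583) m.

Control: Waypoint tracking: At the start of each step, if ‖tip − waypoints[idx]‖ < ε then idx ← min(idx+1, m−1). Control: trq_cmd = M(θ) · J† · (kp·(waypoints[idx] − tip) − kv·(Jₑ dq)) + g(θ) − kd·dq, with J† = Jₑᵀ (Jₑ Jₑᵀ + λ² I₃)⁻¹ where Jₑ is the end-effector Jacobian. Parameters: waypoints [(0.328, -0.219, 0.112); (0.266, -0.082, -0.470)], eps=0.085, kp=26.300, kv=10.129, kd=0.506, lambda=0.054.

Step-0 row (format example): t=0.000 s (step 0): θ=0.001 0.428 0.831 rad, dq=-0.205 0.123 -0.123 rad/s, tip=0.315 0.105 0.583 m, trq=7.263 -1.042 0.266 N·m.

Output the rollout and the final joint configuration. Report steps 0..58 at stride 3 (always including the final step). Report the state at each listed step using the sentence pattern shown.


t=0.045 s (step 3): θ=0.009 0.432 0.873 rad, dq=0.468 0.264 1.214 rad/s, tip=0.319 0.101 0.574 m, trq=3.628 -1.727 -0.673 N·m.
t=0.090 s (step 6): θ=0.038 0.451 0.928 rad, dq=0.825 0.547 1.216 rad/s, tip=0.327 0.085 0.561 m, trq=1.169 -2.106 -0.765 N·m.
t=0.135 s (step 9): θ=0.080 0.480 0.982 rad, dq=1.014 0.699 1.163 rad/s, tip=0.336 0.062 0.546 m, trq=-0.453 -2.289 -0.818 N·m.
t=0.180 s (step 12): θ=0.128 0.513 1.032 rad, dq=1.104 0.778 1.091 rad/s, tip=0.344 0.036 0.528 m, trq=-1.545 -2.387 -0.858 N·m.
t=0.225 s (step 15): θ=0.179 0.549 1.080 rad, dq=1.139 0.817 1.012 rad/s, tip=0.351 0.010 0.510 m, trq=-2.303 -2.447 -0.891 N·m.
t=0.270 s (step 18): θ=0.230 0.586 1.123 rad, dq=1.142 0.831 0.933 rad/s, tip=0.357 -0.015 0.490 m, trq=-2.849 -2.491 -0.919 N·m.
t=0.315 s (step 21): θ=0.281 0.624 1.164 rad, dq=1.127 0.830 0.857 rad/s, tip=0.362 -0.038 0.469 m, trq=-3.261 -2.523 -0.941 N·m.
t=0.360 s (step 24): θ=0.331 0.661 1.201 rad, dq=1.103 0.817 0.784 rad/s, tip=0.366 -0.060 0.449 m, trq=-3.585 -2.546 -0.958 N·m.
t=0.405 s (step 27): θ=0.380 0.697 1.234 rad, dq=1.075 0.797 0.715 rad/s, tip=0.368 -0.079 0.428 m, trq=-3.852 -2.557 -0.969 N·m.
t=0.450 s (step 30): θ=0.428 0.732 1.265 rad, dq=1.045 0.771 0.650 rad/s, tip=0.370 -0.096 0.407 m, trq=-4.080 -2.556 -0.973 N·m.
t=0.495 s (step 33): θ=0.474 0.766 1.293 rad, dq=1.014 0.740 0.589 rad/s, tip=0.371 -0.112 0.387 m, trq=-4.280 -2.542 -0.972 N·m.
t=0.540 s (step 36): θ=0.519 0.799 1.318 rad, dq=0.984 0.705 0.533 rad/s, tip=0.371 -0.125 0.368 m, trq=-4.460 -2.517 -0.966 N·m.
t=0.585 s (step 39): θ=0.563 0.830 1.341 rad, dq=0.953 0.668 0.480 rad/s, tip=0.370 -0.137 0.350 m, trq=-4.623 -2.481 -0.957 N·m.
t=0.630 s (step 42): θ=0.605 0.859 1.361 rad, dq=0.923 0.629 0.432 rad/s, tip=0.369 -0.148 0.332 m, trq=-4.772 -2.435 -0.943 N·m.
t=0.675 s (step 45): θ=0.646 0.886 1.380 rad, dq=0.893 0.589 0.388 rad/s, tip=0.368 -0.157 0.316 m, trq=-4.909 -2.380 -0.927 N·m.
t=0.720 s (step 48): θ=0.685 0.912 1.396 rad, dq=0.862 0.549 0.347 rad/s, tip=0.366 -0.165 0.300 m, trq=-5.035 -2.318 -0.910 N·m.
t=0.765 s (step 51): θ=0.723 0.936 1.411 rad, dq=0.830 0.510 0.310 rad/s, tip=0.364 -0.173 0.285 m, trq=-5.151 -2.251 -0.890 N·m.
t=0.810 s (step 54): θ=0.760 0.958 1.424 rad, dq=0.798 0.473 0.277 rad/s, tip=0.362 -0.179 0.272 m, trq=-5.256 -2.180 -0.870 N·m.
t=0.855 s (step 57): θ=0.795 0.978 1.436 rad, dq=0.764 0.437 0.246 rad/s, tip=0.360 -0.185 0.259 m, trq=-5.352 -2.106 -0.850 N·m.
t=0.870 s (step 58): θ=0.806 0.985 1.440 rad, dq=0.753 0.425 0.237 rad/s, tip=0.359 -0.187 0.255 m.
final θ (rad): 0.806 0.985 1.440


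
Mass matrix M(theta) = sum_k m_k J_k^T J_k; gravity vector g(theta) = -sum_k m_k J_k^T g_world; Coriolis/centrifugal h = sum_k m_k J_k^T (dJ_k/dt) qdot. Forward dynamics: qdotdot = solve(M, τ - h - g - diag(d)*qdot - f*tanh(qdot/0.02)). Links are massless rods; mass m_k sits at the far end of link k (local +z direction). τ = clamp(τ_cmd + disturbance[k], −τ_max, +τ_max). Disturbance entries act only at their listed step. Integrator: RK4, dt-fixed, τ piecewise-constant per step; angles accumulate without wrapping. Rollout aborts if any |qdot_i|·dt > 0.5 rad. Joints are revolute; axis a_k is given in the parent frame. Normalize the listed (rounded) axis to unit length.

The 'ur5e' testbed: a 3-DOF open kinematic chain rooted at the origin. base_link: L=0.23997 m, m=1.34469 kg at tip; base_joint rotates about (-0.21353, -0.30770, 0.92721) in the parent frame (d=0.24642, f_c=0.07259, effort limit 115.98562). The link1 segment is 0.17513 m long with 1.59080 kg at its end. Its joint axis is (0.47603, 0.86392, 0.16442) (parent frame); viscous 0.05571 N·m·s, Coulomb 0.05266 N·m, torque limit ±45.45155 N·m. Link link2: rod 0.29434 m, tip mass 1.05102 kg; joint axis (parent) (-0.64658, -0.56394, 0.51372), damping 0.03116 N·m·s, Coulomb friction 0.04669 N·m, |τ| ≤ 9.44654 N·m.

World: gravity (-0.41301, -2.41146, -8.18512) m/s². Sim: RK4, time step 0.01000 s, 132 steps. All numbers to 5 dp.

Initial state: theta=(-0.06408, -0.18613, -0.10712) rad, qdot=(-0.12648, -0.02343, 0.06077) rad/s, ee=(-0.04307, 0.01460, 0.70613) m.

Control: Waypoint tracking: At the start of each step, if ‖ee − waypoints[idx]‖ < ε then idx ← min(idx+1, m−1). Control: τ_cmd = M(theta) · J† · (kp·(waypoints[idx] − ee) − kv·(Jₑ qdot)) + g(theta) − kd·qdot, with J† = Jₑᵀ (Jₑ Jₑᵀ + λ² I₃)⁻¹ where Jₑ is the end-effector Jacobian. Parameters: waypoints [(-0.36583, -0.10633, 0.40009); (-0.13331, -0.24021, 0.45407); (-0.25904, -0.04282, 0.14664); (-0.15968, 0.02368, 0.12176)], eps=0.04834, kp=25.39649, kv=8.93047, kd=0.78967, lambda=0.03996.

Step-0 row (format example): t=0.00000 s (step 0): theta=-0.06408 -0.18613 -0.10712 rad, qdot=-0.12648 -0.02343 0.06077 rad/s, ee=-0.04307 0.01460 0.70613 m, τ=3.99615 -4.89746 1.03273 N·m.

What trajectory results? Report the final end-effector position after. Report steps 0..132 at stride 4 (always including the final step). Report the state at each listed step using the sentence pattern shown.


t=0.04000 s (step 4): theta=-0.05503 -0.20185 -0.13050 rad, qdot=0.51207 -0.59787 -0.84143 rad/s, ee=-0.04803 0.01460 0.70548 m, τ=2.33554 -2.90185 1.34506 N·m.
t=0.08000 s (step 8): theta=-0.03022 -0.23128 -0.16481 rad, qdot=0.69333 -0.85366 -0.84018 rad/s, ee=-0.06056 0.01708 0.70373 m, τ=1.35422 -1.50497 0.95831 N·m.
t=0.12000 s (step 12): theta=-0.00126 -0.26870 -0.19666 rad, qdot=0.74498 -1.00532 -0.75236 rad/s, ee=-0.07768 0.02172 0.70086 m, τ=0.66921 -0.45582 0.60605 N·m.
t=0.16000 s (step 16): theta=0.02884 -0.31076 -0.22513 rad, qdot=0.75643 -1.09004 -0.67512 rad/s, ee=-0.09755 0.02732 0.69681 m, τ=0.14998 0.34800 0.34210 N·m.
t=0.20000 s (step 20): theta=0.05903 -0.35530 -0.25092 rad, qdot=0.75186 -1.13206 -0.61835 rad/s, ee=-0.11894 0.03300 0.69159 m, τ=-0.26622 0.98666 0.14749 N·m.
t=0.24000 s (step 24): theta=0.08888 -0.40092 -0.27478 rad, qdot=0.73982 -1.14675 -0.57787 rad/s, ee=-0.14102 0.03819 0.68523 m, τ=-0.61864 1.51773 0.00005 N·m.
t=0.28000 s (step 28): theta=0.11815 -0.44676 -0.29726 rad, qdot=0.72339 -1.14349 -0.54819 rad/s, ee=-0.16322 0.04256 0.67784 m, τ=-0.93086 1.97790 -0.11624 N·m.
t=0.32000 s (step 32): theta=0.14670 -0.49220 -0.31869 rad, qdot=0.70371 -1.12793 -0.52514 rad/s, ee=-0.18513 0.04597 0.66953 m, τ=-1.21545 2.38798 -0.21149 N·m.
t=0.36000 s (step 36): theta=0.17440 -0.53684 -0.33929 rad, qdot=0.68137 -1.10355 -0.50618 rad/s, ee=-0.20644 0.04833 0.66044 m, τ=-1.47824 2.75879 -0.29162 N·m.
t=0.40000 s (step 40): theta=0.20117 -0.58037 -0.35919 rad, qdot=0.65684 -1.07264 -0.48990 rad/s, ee=-0.22694 0.04968 0.65072 m, τ=-1.72158 3.09565 -0.35998 N·m.
t=0.44000 s (step 44): theta=0.22692 -0.62256 -0.37848 rad, qdot=0.63056 -1.03686 -0.47560 rad/s, ee=-0.24645 0.05004 0.64053 m, τ=-1.94629 3.40125 -0.41855 N·m.
t=0.48000 s (step 48): theta=0.25160 -0.66324 -0.39723 rad, qdot=0.60299 -0.99751 -0.46296 rad/s, ee=-0.26485 0.04951 0.63002 m, τ=-2.15266 3.67725 -0.46856 N·m.
t=0.52000 s (step 52): theta=0.27515 -0.70230 -0.41551 rad, qdot=0.57452 -0.95569 -0.45178 rad/s, ee=-0.28207 0.04816 0.61933 m, τ=-2.34096 3.92505 -0.51091 N·m.
t=0.56000 s (step 56): theta=0.29755 -0.73966 -0.43337 rad, qdot=0.54552 -0.91233 -0.44195 rad/s, ee=-0.29806 0.04610 0.60859 m, τ=-2.51163 4.14612 -0.54634 N·m.
t=0.60000 s (step 60): theta=0.31878 -0.77526 -0.45086 rad, qdot=0.51628 -0.86822 -0.43334 rad/s, ee=-0.31281 0.04344 0.59792 m, τ=-2.66533 4.34210 -0.57552 N·m.
t=0.64000 s (step 64): theta=0.33885 -0.80910 -0.46803 rad, qdot=0.48707 -0.82402 -0.42583 rad/s, ee=-0.32633 0.04026 0.58742 m, τ=-2.80291 4.51481 -0.59908 N·m.
t=0.68000 s (step 68): theta=0.35775 -0.84117 -0.48492 rad, qdot=0.45810 -0.78029 -0.41926 rad/s, ee=-0.33866 0.03667 0.57718 m, τ=-2.92533 4.66615 -0.61764 N·m.
t=0.72000 s (step 72): theta=0.37550 -0.87152 -0.50156 rad, qdot=0.42957 -0.73747 -0.41350 rad/s, ee=-0.34983 0.03275 0.56726 m, τ=-3.03368 4.79808 -0.63174 N·m.
t=0.76000 s (step 76): theta=0.39212 -0.90018 -0.51799 rad, qdot=0.40161 -0.69591 -0.40839 rad/s, ee=-0.35992 0.02858 0.55772 m, τ=-3.12907 4.91252 -0.64192 N·m.
t=0.80000 s (step 80): theta=0.40763 -0.92720 -0.53423 rad, qdot=0.37435 -0.65587 -0.40380 rad/s, ee=-0.36898 0.02424 0.54861 m, τ=-3.21263 5.01132 -0.64865 N·m.
t=0.84000 s (step 84): theta=0.42208 -0.95266 -0.55029 rad, qdot=0.34790 -0.61752 -0.39960 rad/s, ee=-0.37708 0.01978 0.53993 m, τ=-3.28544 5.09624 -0.65236 N·m.
t=0.88000 s (step 88): theta=0.43548 -0.97662 -0.56619 rad, qdot=0.32233 -0.58100 -0.39568 rad/s, ee=-0.38429 0.01526 0.53172 m, τ=-3.34858 5.16890 -0.65345 N·m.
t=0.92000 s (step 92): theta=0.44788 -0.99915 -0.58194 rad, qdot=0.29770 -0.54635 -0.39194 rad/s, ee=-0.39068 0.01074 0.52398 m, τ=-3.40303 5.23076 -0.65224 N·m.
t=0.96000 s (step 96): theta=0.45931 -1.02034 -0.59753 rad, qdot=0.27407 -0.51362 -0.38830 rad/s, ee=-0.39633 0.00624 0.51670 m, τ=-3.44972 5.28317 -0.64903 N·m.
t=1.00000 s (step 100): theta=0.46982 -1.04026 -0.61299 rad, qdot=0.25145 -0.48279 -0.38469 rad/s, ee=-0.40128 0.00179 0.50988 m, τ=-3.48951 5.32731 -0.64407 N·m.
t=1.04000 s (step 104): theta=0.47944 -1.05899 -0.62830 rad, qdot=0.22987 -0.45382 -0.38107 rad/s, ee=-0.40561 -0.00256 0.50352 m, τ=-3.52317 5.36423 -0.63760 N·m.
t=1.08000 s (step 108): theta=0.48822 -1.07659 -0.64346 rad, qdot=0.20934 -0.42665 -0.37738 rad/s, ee=-0.40937 -0.00682 0.49758 m, τ=-3.55143 5.39488 -0.62979 N·m.
t=1.12000 s (step 112): theta=0.49620 -1.09314 -0.65848 rad, qdot=0.18984 -0.40124 -0.37361 rad/s, ee=-0.41262 -0.01095 0.49206 m, τ=-3.57491 5.42007 -0.62081 N·m.
t=1.16000 s (step 116): theta=0.50342 -1.10870 -0.67334 rad, qdot=0.17138 -0.37748 -0.36973 rad/s, ee=-0.41541 -0.01495 0.48693 m, τ=-3.59418 5.44050 -0.61080 N·m.
t=1.20000 s (step 120): theta=0.50993 -1.12335 -0.68805 rad, qdot=0.15393 -0.35530 -0.36573 rad/s, ee=-0.41778 -0.01881 0.48218 m, τ=-3.60976 5.45679 -0.59988 N·m.
t=1.24000 s (step 124): theta=0.51575 -1.13714 -0.70259 rad, qdot=0.13748 -0.33462 -0.36160 rad/s, ee=-0.41977 -0.02252 0.47778 m, τ=-3.62210 5.46949 -0.58816 N·m.
t=1.28000 s (step 128): theta=0.52094 -1.15013 -0.71696 rad, qdot=0.12199 -0.31535 -0.35734 rad/s, ee=-0.42143 -0.02608 0.47371 m, τ=-3.63161 5.47907 -0.57574 N·m.
t=1.32000 s (step 132): theta=0.52553 -1.16238 -0.73116 rad, qdot=0.10743 -0.29739 -0.35296 rad/s, ee=-0.42279 -0.02950 0.46995 m.
final ee position (m): -0.42279 -0.02950 0.46995


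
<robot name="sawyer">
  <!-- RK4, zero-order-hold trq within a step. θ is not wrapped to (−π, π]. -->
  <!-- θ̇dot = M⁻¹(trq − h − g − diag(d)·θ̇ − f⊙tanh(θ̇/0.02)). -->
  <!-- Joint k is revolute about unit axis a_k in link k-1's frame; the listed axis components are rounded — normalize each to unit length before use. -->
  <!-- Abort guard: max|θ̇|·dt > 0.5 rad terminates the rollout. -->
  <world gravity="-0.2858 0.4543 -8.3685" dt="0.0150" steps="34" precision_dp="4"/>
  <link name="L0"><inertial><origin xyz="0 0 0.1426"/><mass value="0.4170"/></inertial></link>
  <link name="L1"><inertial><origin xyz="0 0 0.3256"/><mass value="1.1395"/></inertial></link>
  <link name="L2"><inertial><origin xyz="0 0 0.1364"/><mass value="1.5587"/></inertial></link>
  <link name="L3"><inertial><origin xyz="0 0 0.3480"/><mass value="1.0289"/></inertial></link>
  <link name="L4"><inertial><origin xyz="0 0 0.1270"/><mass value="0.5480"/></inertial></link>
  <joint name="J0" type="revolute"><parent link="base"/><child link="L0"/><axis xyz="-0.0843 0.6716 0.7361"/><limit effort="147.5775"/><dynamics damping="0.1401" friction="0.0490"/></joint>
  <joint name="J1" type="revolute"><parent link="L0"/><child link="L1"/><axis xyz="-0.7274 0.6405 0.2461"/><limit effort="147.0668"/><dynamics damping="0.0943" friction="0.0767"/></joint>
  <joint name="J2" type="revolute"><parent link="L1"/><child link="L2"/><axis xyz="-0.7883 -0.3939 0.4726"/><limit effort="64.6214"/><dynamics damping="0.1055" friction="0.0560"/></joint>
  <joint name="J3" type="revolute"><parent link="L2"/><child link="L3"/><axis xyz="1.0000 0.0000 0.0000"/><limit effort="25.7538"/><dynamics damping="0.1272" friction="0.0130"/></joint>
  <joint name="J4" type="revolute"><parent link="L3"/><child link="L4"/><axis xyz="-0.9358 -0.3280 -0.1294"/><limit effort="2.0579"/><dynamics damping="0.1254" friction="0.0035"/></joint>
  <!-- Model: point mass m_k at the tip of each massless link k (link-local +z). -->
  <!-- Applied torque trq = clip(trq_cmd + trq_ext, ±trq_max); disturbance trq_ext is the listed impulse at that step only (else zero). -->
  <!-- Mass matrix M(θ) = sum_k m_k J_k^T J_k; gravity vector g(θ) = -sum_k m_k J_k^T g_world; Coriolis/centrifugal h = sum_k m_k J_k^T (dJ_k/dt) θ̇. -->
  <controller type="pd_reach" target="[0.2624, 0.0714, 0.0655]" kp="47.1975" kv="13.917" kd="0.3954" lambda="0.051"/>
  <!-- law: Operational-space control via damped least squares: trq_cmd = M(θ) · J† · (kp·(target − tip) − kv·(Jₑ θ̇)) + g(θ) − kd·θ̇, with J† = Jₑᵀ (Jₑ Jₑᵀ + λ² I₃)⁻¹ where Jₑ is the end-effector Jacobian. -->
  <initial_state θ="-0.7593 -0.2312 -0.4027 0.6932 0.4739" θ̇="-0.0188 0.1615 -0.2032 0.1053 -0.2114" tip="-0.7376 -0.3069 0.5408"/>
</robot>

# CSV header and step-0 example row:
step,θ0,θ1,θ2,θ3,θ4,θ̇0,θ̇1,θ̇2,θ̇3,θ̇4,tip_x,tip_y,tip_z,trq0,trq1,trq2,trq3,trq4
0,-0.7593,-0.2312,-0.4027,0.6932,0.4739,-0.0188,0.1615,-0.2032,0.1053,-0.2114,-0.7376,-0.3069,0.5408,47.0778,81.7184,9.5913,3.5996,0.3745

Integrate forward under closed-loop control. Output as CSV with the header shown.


step,θ0,θ1,θ2,θ3,θ4,θ̇0,θ̇1,θ̇2,θ̇3,θ̇4,tip_x,tip_y,tip_z,trq0,trq1,trq2,trq3,trq4
1,-0.7693,-0.2063,-0.4128,0.7215,0.4768,-1.3061,3.1592,-1.2060,3.5566,0.4322,-0.7319,-0.3059,0.5382,41.6770,67.0672,8.7441,1.0076,0.1139
2,-0.7954,-0.1425,-0.4379,0.7892,0.4747,-2.1528,5.3202,-2.1724,5.3627,-0.7959,-0.7181,-0.3020,0.5315,38.2150,55.4379,8.2436,-0.7410,0.5999
3,-0.8293,-0.0542,-0.4684,0.8822,0.4621,-2.3704,6.4662,-1.9667,6.9121,-0.9897,-0.6980,-0.2947,0.5217,34.8573,43.4902,6.5222,-1.6257,0.5482
4,-0.8642,0.0471,-0.4957,0.9916,0.4449,-2.2866,7.0418,-1.7353,7.5995,-1.3297,-0.6727,-0.2839,0.5103,30.6002,33.0404,5.2223,-2.1906,0.5792
5,-0.8962,0.1537,-0.5187,1.1081,0.4255,-1.9851,7.1905,-1.4127,7.8677,-1.2825,-0.6435,-0.2701,0.4980,25.4360,23.8031,4.1413,-2.5557,0.4786
6,-0.9228,0.2606,-0.5378,1.2257,0.4065,-1.5598,7.0877,-1.2057,7.7703,-1.2358,-0.6114,-0.2546,0.4858,20.0485,16.3314,3.4934,-2.9100,0.4310
7,-0.9424,0.3648,-0.5547,1.3402,0.3889,-1.0306,6.8107,-1.1231,7.4689,-1.1047,-0.5773,-0.2384,0.4737,14.8751,10.3549,3.0860,-3.2302,0.3864
8,-0.9532,0.4638,-0.5714,1.4492,0.3732,-0.3904,6.4005,-1.1872,7.0361,-0.9789,-0.5420,-0.2224,0.4619,10.2520,5.7338,2.8485,-3.5261,0.3733
9,-0.9536,0.5559,-0.5903,1.5512,0.3594,0.3898,5.8653,-1.4068,6.5281,-0.8521,-0.5059,-0.2072,0.4502,6.3029,2.2174,2.6947,-3.7720,0.3764
10,-0.9410,0.6390,-0.6137,1.6451,0.3473,1.3438,5.1977,-1.7831,5.9797,-0.7503,-0.4697,-0.1932,0.4386,3.0337,-0.4001,2.5897,-3.9656,0.3976
11,-0.9127,0.7111,-0.6437,1.7308,0.3365,2.4980,4.3827,-2.2936,5.4250,-0.6754,-0.4337,-0.1805,0.4268,0.3251,-2.3399,2.5052,-4.1074,0.4297
12,-0.8659,0.7700,-0.6817,1.8085,0.3266,3.8000,3.4392,-2.8261,4.9213,-0.6589,-0.3981,-0.1690,0.4149,-1.9523,-3.8347,2.4144,-4.2289,0.4796
13,-0.7995,0.8143,-0.7265,1.8795,0.3164,5.0624,2.4588,-3.1539,4.5533,-0.7017,-0.3632,-0.1584,0.4028,-3.8907,-5.1329,2.2534,-4.3616,0.5410
14,-0.7163,0.8447,-0.7732,1.9463,0.3054,5.9972,1.6053,-3.0361,4.3791,-0.7799,-0.3293,-0.1482,0.3908,-5.4665,-6.3728,1.9555,-4.5128,0.6005
15,-0.6227,0.8640,-0.8147,2.0117,0.2933,6.4154,1.0172,-2.4370,4.3562,-0.8445,-0.2966,-0.1383,0.3789,-6.5903,-7.5030,1.5210,-4.6373,0.6385
16,-0.5262,0.8765,-0.8452,2.0771,0.2805,6.3814,0.7033,-1.5819,4.3608,-0.8679,-0.2655,-0.1285,0.3675,-7.2255,-8.3552,1.0412,-4.6742,0.6488
17,-0.4320,0.8857,-0.8629,2.1420,0.2676,6.1085,0.5706,-0.7426,4.2969,-0.8561,-0.2362,-0.1190,0.3566,-7.4474,-8.8329,0.6182,-4.6034,0.6397
18,-0.3425,0.8937,-0.8690,2.2053,0.2550,5.7727,0.5245,-0.0570,4.1453,-0.8265,-0.2089,-0.1099,0.3462,-7.3909,-8.9777,0.2969,-4.4503,0.6221
19,-0.2577,0.9010,-0.8665,2.2657,0.2429,5.5101,0.4832,0.4001,3.9093,-0.7968,-0.1834,-0.1014,0.3364,-7.1949,-8.8915,0.1105,-4.2519,0.6049
20,-0.1768,0.9081,-0.8579,2.3224,0.2313,5.2501,0.4779,0.7579,3.6541,-0.7587,-0.1599,-0.0935,0.3270,-6.9230,-8.6962,-0.0193,-4.0419,0.5848
21,-0.0996,0.9152,-0.8445,2.3752,0.2202,5.0038,0.4987,1.0350,3.3924,-0.7229,-0.1380,-0.0860,0.3181,-6.6195,-8.4418,-0.1087,-3.8359,0.5668
22,-0.0261,0.9229,-0.8275,2.4241,0.2096,4.7808,0.5365,1.2424,3.1311,-0.6878,-0.1177,-0.0791,0.3096,-6.3221,-8.1741,-0.1695,-3.6391,0.5499
23,0.0443,0.9312,-0.8078,2.4692,0.1996,4.5792,0.5893,1.3943,2.8747,-0.6544,-0.0988,-0.0727,0.3015,-6.0509,-7.9239,-0.2125,-3.4544,0.5343
24,0.1117,0.9404,-0.7861,2.5104,0.1901,4.3947,0.6561,1.5023,2.6259,-0.6219,-0.0811,-0.0667,0.2938,-5.8192,-7.7144,-0.2466,-3.2813,0.5192
25,0.1764,0.9508,-0.7630,2.5480,0.1810,4.2230,0.7359,1.5752,2.3857,-0.5904,-0.0645,-0.0612,0.2865,-5.6356,-7.5639,-0.2789,-3.1188,0.5044
26,0.2387,0.9624,-0.7391,2.5821,0.1724,4.0597,0.8274,1.6198,2.1545,-0.5594,-0.0488,-0.0559,0.2797,-5.5066,-7.4876,-0.3151,-2.9650,0.4894
27,0.2985,0.9755,-0.7147,2.6127,0.1642,3.9007,0.9289,1.6418,1.9328,-0.5287,-0.0339,-0.0510,0.2732,-5.4368,-7.4991,-0.3599,-2.8184,0.4739
28,0.3560,0.9902,-0.6900,2.6401,0.1566,3.7421,1.0377,1.6459,1.7208,-0.4983,-0.0198,-0.0463,0.2671,-5.4294,-7.6093,-0.4171,-2.6775,0.4577
29,0.4110,1.0065,-0.6655,2.6644,0.1493,3.5809,1.1509,1.6362,1.5189,-0.4679,-0.0062,-0.0417,0.2613,-5.4857,-7.8265,-0.4897,-2.5410,0.4404
30,0.4637,1.0245,-0.6412,2.6857,0.1426,3.4151,1.2643,1.6163,1.3276,-0.4375,0.0068,-0.0373,0.2558,-5.6054,-8.1545,-0.5797,-2.4081,0.4220
31,0.5138,1.0442,-0.6172,2.7043,0.1362,3.2439,1.3730,1.5888,1.1474,-0.4073,0.0195,-0.0330,0.2506,-5.7855,-8.5918,-0.6883,-2.2778,0.4024
32,0.5613,1.0654,-0.5937,2.7202,0.1303,3.0678,1.4716,1.5561,0.9791,-0.3774,0.0317,-0.0288,0.2456,-6.0200,-9.1301,-0.8151,-2.1495,0.3817
33,0.6062,1.0880,-0.5708,2.7337,0.1249,2.8880,1.5545,1.5196,0.8228,-0.3480,0.0436,-0.0244,0.2408,-6.2994,-9.7531,-0.9586,-2.0221,0.3599
34,0.6484,1.1116,-0.5484,2.7449,0.1199,2.7067,1.6164,1.4806,0.6790,-0.3195,0.0552,-0.0201,0.2362,,,,,


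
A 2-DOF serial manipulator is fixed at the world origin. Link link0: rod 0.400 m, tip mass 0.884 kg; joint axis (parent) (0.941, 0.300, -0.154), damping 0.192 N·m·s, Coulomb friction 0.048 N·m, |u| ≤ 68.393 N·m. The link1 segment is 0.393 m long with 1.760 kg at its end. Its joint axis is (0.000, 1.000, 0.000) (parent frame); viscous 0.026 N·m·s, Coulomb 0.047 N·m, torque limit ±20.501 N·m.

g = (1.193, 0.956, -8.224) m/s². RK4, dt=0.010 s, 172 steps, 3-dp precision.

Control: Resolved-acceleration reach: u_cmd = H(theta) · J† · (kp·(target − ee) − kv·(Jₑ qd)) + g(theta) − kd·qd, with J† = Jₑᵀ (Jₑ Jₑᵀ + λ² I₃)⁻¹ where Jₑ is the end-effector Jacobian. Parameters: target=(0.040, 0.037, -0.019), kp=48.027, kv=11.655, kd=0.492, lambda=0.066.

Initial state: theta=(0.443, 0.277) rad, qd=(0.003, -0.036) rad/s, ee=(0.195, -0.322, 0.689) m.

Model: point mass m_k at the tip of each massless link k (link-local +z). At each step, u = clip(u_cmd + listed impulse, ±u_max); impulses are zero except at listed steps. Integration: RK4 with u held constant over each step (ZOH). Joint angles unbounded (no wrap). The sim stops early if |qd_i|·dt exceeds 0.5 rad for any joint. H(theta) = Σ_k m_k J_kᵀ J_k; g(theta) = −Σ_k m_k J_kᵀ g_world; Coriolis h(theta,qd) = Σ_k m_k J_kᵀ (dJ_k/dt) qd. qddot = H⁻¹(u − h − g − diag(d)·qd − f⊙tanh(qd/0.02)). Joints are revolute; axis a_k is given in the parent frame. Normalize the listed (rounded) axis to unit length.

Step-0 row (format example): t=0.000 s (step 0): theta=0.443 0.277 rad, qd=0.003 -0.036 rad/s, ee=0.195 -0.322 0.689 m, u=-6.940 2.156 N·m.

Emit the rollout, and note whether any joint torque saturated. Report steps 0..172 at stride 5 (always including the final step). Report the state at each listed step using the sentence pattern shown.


t=0.050 s (step 5): theta=0.439 0.298 rad, qd=-0.152 0.787 rad/s, ee=0.202 -0.318 0.688 m, u=-6.219 -0.319 N·m.
t=0.100 s (step 10): theta=0.429 0.350 rad, qd=-0.239 1.260 rad/s, ee=0.219 -0.310 0.683 m, u=-5.830 -1.421 N·m.
t=0.150 s (step 15): theta=0.415 0.422 rad, qd=-0.300 1.607 rad/s, ee=0.242 -0.297 0.674 m, u=-5.582 -1.982 N·m.
t=0.200 s (step 20): theta=0.399 0.510 rad, qd=-0.353 1.922 rad/s, ee=0.268 -0.282 0.661 m, u=-5.385 -2.345 N·m.
t=0.250 s (step 25): theta=0.380 0.614 rad, qd=-0.407 2.239 rad/s, ee=0.297 -0.263 0.643 m, u=-5.188 -2.653 N·m.
t=0.300 s (step 30): theta=0.358 0.734 rad, qd=-0.466 2.568 rad/s, ee=0.328 -0.240 0.619 m, u=-4.965 -2.969 N·m.
t=0.350 s (step 35): theta=0.333 0.871 rad, qd=-0.533 2.904 rad/s, ee=0.358 -0.213 0.586 m, u=-4.694 -3.320 N·m.
t=0.400 s (step 40): theta=0.305 1.024 rad, qd=-0.610 3.231 rad/s, ee=0.384 -0.183 0.545 m, u=-4.363 -3.717 N·m.
t=0.450 s (step 45): theta=0.272 1.193 rad, qd=-0.697 3.526 rad/s, ee=0.405 -0.150 0.494 m, u=-3.965 -4.158 N·m.
t=0.500 s (step 50): theta=0.235 1.376 rad, qd=-0.793 3.757 rad/s, ee=0.416 -0.116 0.435 m, u=-3.504 -4.621 N·m.
t=0.550 s (step 55): theta=0.193 1.568 rad, qd=-0.896 3.891 rad/s, ee=0.414 -0.082 0.370 m, u=-2.996 -5.068 N·m.
t=0.600 s (step 60): theta=0.145 1.763 rad, qd=-0.995 3.901 rad/s, ee=0.399 -0.052 0.304 m, u=-2.463 -5.438 N·m.
t=0.650 s (step 65): theta=0.094 1.955 rad, qd=-1.079 3.774 rad/s, ee=0.371 -0.027 0.241 m, u=-1.935 -5.664 N·m.
t=0.700 s (step 70): theta=0.038 2.138 rad, qd=-1.133 3.520 rad/s, ee=0.334 -0.009 0.185 m, u=-1.435 -5.690 N·m.
t=0.750 s (step 75): theta=-0.019 2.306 rad, qd=-1.150 3.166 rad/s, ee=0.291 0.003 0.138 m, u=-0.972 -5.493 N·m.
t=0.800 s (step 80): theta=-0.076 2.454 rad, qd=-1.134 2.753 rad/s, ee=0.247 0.010 0.102 m, u=-0.549 -5.094 N·m.
t=0.850 s (step 85): theta=-0.132 2.581 rad, qd=-1.096 2.320 rad/s, ee=0.206 0.013 0.075 m, u=-0.167 -4.547 N·m.
t=0.900 s (step 90): theta=-0.186 2.686 rad, qd=-1.042 1.901 rad/s, ee=0.170 0.014 0.055 m, u=0.164 -3.924 N·m.
t=0.950 s (step 95): theta=-0.236 2.771 rad, qd=-0.982 1.520 rad/s, ee=0.139 0.014 0.042 m, u=0.436 -3.293 N·m.
t=1.000 s (step 100): theta=-0.284 2.839 rad, qd=-0.921 1.189 rad/s, ee=0.114 0.013 0.033 m, u=0.650 -2.704 N·m.
t=1.050 s (step 105): theta=-0.328 2.891 rad, qd=-0.865 0.912 rad/s, ee=0.095 0.012 0.027 m, u=0.818 -2.187 N·m.
t=1.100 s (step 110): theta=-0.370 2.931 rad, qd=-0.819 0.689 rad/s, ee=0.080 0.011 0.023 m, u=0.954 -1.755 N·m.
t=1.150 s (step 115): theta=-0.410 2.961 rad, qd=-0.783 0.512 rad/s, ee=0.068 0.011 0.020 m, u=1.069 -1.407 N·m.
t=1.200 s (step 120): theta=-0.449 2.983 rad, qd=-0.756 0.375 rad/s, ee=0.060 0.011 0.018 m, u=1.171 -1.135 N·m.
t=1.250 s (step 125): theta=-0.486 2.999 rad, qd=-0.737 0.271 rad/s, ee=0.053 0.011 0.017 m, u=1.265 -0.929 N·m.
t=1.300 s (step 130): theta=-0.523 3.010 rad, qd=-0.725 0.193 rad/s, ee=0.049 0.011 0.016 m, u=1.354 -0.777 N·m.
t=1.350 s (step 135): theta=-0.559 3.019 rad, qd=-0.718 0.135 rad/s, ee=0.046 0.011 0.015 m, u=1.438 -0.666 N·m.
t=1.400 s (step 140): theta=-0.595 3.024 rad, qd=-0.715 0.092 rad/s, ee=0.043 0.011 0.015 m, u=1.520 -0.588 N·m.
t=1.450 s (step 145): theta=-0.630 3.028 rad, qd=-0.715 0.061 rad/s, ee=0.042 0.012 0.014 m, u=1.600 -0.533 N·m.
t=1.500 s (step 150): theta=-0.666 3.030 rad, qd=-0.718 0.039 rad/s, ee=0.040 0.012 0.014 m, u=1.678 -0.497 N·m.
t=1.550 s (step 155): theta=-0.702 3.032 rad, qd=-0.724 0.024 rad/s, ee=0.040 0.013 0.014 m, u=1.755 -0.474 N·m.
t=1.600 s (step 160): theta=-0.738 3.033 rad, qd=-0.731 0.014 rad/s, ee=0.039 0.013 0.014 m, u=1.830 -0.463 N·m.
t=1.650 s (step 165): theta=-0.775 3.033 rad, qd=-0.739 0.008 rad/s, ee=0.039 0.014 0.014 m, u=1.905 -0.460 N·m.
t=1.700 s (step 170): theta=-0.812 3.034 rad, qd=-0.748 0.004 rad/s, ee=0.038 0.015 0.014 m, u=1.978 -0.460 N·m.
t=1.720 s (step 172): theta=-0.827 3.034 rad, qd=-0.752 0.003 rad/s, ee=0.038 0.015 0.014 m.
any joint saturated: no


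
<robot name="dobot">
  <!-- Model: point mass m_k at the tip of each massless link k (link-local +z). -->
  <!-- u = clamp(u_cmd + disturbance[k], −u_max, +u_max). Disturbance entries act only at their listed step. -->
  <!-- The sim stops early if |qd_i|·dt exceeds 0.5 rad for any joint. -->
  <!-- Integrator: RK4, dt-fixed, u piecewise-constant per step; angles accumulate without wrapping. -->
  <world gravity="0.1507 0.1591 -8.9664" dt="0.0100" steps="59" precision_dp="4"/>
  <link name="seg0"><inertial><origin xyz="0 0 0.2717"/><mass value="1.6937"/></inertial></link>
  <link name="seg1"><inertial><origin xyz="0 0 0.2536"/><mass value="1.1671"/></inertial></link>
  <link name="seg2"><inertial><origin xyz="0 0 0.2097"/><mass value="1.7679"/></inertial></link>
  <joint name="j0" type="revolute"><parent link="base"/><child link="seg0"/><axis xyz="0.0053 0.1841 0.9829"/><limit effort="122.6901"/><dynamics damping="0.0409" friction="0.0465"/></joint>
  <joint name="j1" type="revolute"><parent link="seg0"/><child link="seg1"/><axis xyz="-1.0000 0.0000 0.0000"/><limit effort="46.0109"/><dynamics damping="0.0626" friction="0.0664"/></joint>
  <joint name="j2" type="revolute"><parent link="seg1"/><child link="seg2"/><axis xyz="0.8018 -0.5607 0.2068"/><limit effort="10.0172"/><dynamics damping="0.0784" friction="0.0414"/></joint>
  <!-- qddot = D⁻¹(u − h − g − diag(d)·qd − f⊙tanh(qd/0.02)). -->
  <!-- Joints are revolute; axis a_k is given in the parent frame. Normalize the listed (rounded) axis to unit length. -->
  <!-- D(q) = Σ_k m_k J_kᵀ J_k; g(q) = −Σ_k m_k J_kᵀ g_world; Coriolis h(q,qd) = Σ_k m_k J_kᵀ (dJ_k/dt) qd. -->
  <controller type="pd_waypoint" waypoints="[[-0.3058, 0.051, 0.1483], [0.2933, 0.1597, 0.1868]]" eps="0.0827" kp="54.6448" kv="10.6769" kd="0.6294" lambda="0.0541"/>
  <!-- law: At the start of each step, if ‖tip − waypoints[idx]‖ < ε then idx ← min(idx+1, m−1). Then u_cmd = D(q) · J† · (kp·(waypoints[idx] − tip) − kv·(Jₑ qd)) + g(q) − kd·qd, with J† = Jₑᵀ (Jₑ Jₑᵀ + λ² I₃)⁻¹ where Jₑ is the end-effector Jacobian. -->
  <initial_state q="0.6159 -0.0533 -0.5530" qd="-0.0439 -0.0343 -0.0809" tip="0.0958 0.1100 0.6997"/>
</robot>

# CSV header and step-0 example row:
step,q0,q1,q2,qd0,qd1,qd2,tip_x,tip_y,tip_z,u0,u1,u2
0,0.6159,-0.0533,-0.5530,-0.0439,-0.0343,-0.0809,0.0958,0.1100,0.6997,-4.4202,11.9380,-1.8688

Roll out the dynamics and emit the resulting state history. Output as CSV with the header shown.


step,q0,q1,q2,qd0,qd1,qd2,tip_x,tip_y,tip_z,u0,u1,u2
1,0.6027,-0.0522,-0.5593,-2.5975,0.2576,-1.1757,0.0953,0.1103,0.6992,-2.7848,10.3795,-0.7753
2,0.5689,-0.0480,-0.5733,-4.1781,0.5918,-1.5988,0.0939,0.1112,0.6981,-1.7003,8.8743,-0.1446
3,0.5220,-0.0404,-0.5895,-5.2150,0.9361,-1.6358,0.0916,0.1127,0.6966,-0.8830,7.4609,0.2174
4,0.4666,-0.0294,-0.6050,-5.9004,1.2656,-1.4458,0.0890,0.1148,0.6950,-0.2001,6.1221,0.4219
5,0.4057,-0.0153,-0.6178,-6.2992,1.5614,-1.1185,0.0861,0.1173,0.6934,0.3963,4.8186,0.5321
6,0.3422,0.0015,-0.6270,-6.4096,1.8060,-0.7140,0.0832,0.1204,0.6918,0.9025,3.5079,0.5898
7,0.2792,0.0205,-0.6320,-6.2027,1.9824,-0.2862,0.0806,0.1239,0.6903,1.2814,2.1612,0.6301
8,0.2198,0.0408,-0.6328,-5.6596,2.0746,0.1049,0.0783,0.1279,0.6889,1.4845,0.7828,0.6905
9,0.1674,0.0615,-0.6303,-4.8062,2.0722,0.3912,0.0764,0.1323,0.6876,1.4820,-0.5772,0.8122
10,0.1247,0.0818,-0.6255,-3.7205,1.9845,0.5499,0.0749,0.1371,0.6863,1.2850,-1.8370,0.9905
11,0.0932,0.1009,-0.6198,-2.5457,1.8302,0.5658,0.0738,0.1421,0.6849,0.9640,-2.9078,1.2217
12,0.0733,0.1183,-0.6146,-1.4286,1.6373,0.4583,0.0730,0.1472,0.6834,0.6120,-3.7352,1.4821
13,0.0638,0.1337,-0.6109,-0.4702,1.4326,0.2691,0.0723,0.1525,0.6818,0.3046,-4.3133,1.7398
14,0.0629,0.1470,-0.6093,0.2797,1.2374,0.0432,0.0718,0.1577,0.6800,0.0876,-4.6723,1.9670
15,0.0682,0.1586,-0.6099,0.7840,1.0738,-0.1638,0.0714,0.1628,0.6781,-0.0036,-4.8666,2.1301
16,0.0782,0.1685,-0.6125,1.1955,0.9220,-0.3626,0.0710,0.1678,0.6760,-0.0609,-4.9481,2.2523
17,0.0918,0.1771,-0.6171,1.5274,0.7830,-0.5499,0.0705,0.1727,0.6738,-0.0866,-4.9423,2.3386
18,0.1084,0.1843,-0.6234,1.7976,0.6566,-0.7233,0.0701,0.1773,0.6715,-0.0883,-4.8717,2.3931
19,0.1276,0.1903,-0.6315,2.0228,0.5418,-0.8834,0.0696,0.1818,0.6692,-0.0736,-4.7540,2.4211
20,0.1488,0.1952,-0.6410,2.2159,0.4371,-1.0327,0.0690,0.1862,0.6667,-0.0486,-4.6026,2.4282
21,0.1718,0.1990,-0.6521,2.3859,0.3412,-1.1734,0.0683,0.1904,0.6641,-0.0174,-4.4272,2.4194
22,0.1964,0.2020,-0.6645,2.5390,0.2532,-1.3082,0.0676,0.1945,0.6615,0.0174,-4.2352,2.3989
23,0.2225,0.2041,-0.6782,2.6792,0.1723,-1.4388,0.0667,0.1984,0.6588,0.0545,-4.0322,2.3699
24,0.2500,0.2055,-0.6932,2.8092,0.0976,-1.5671,0.0658,0.2023,0.6559,0.0928,-3.8224,2.3354
25,0.2787,0.2061,-0.7095,2.9308,0.0289,-1.6941,0.0647,0.2060,0.6530,0.1321,-3.6093,2.2974
26,0.3086,0.2061,-0.7271,3.0347,-0.0295,-1.8144,0.0635,0.2097,0.6499,0.1780,-3.4035,2.2541
27,0.3394,0.2056,-0.7458,3.1298,-0.0801,-1.9325,0.0622,0.2133,0.6467,0.2250,-3.2079,2.2105
28,0.3712,0.2045,-0.7657,3.2277,-0.1288,-2.0561,0.0607,0.2169,0.6433,0.2670,-3.0153,2.1720
29,0.4039,0.2030,-0.7869,3.3236,-0.1744,-2.1833,0.0591,0.2205,0.6398,0.3076,-2.8250,2.1376
30,0.4376,0.2011,-0.8094,3.4154,-0.2163,-2.3131,0.0573,0.2239,0.6361,0.3482,-2.6373,2.1068
31,0.4722,0.1987,-0.8332,3.5021,-0.2542,-2.4447,0.0553,0.2274,0.6322,0.3892,-2.4526,2.0801
32,0.5077,0.1960,-0.8583,3.5833,-0.2877,-2.5773,0.0532,0.2308,0.6280,0.4307,-2.2713,2.0576
33,0.5439,0.1930,-0.8847,3.6584,-0.3165,-2.7101,0.0509,0.2342,0.6237,0.4725,-2.0938,2.0399
34,0.5808,0.1897,-0.9125,3.7270,-0.3400,-2.8424,0.0483,0.2375,0.6190,0.5143,-1.9205,2.0273
35,0.6184,0.1862,-0.9416,3.7887,-0.3577,-2.9731,0.0455,0.2408,0.6141,0.5557,-1.7519,2.0202
36,0.6566,0.1826,-0.9719,3.8428,-0.3689,-3.1010,0.0425,0.2440,0.6090,0.5961,-1.5884,2.0191
37,0.6952,0.1789,-1.0036,3.8888,-0.3728,-3.2251,0.0392,0.2470,0.6035,0.6350,-1.4306,2.0243
38,0.7343,0.1752,-1.0364,3.9262,-0.3684,-3.3438,0.0356,0.2500,0.5978,0.6716,-1.2792,2.0361
39,0.7737,0.1715,-1.0704,3.9543,-0.3547,-3.4559,0.0318,0.2529,0.5918,0.7051,-1.1350,2.0548
40,0.8133,0.1681,-1.1055,3.9726,-0.3306,-3.5600,0.0277,0.2555,0.5854,0.7348,-0.9989,2.0807
41,0.8531,0.1650,-1.1416,3.9807,-0.2951,-3.6544,0.0233,0.2580,0.5788,0.7599,-0.8719,2.1136
42,0.8929,0.1623,-1.1785,3.9782,-0.2470,-3.7379,0.0185,0.2603,0.5719,0.7795,-0.7551,2.1536
43,0.9326,0.1601,-1.2162,3.9648,-0.1850,-3.8088,0.0135,0.2624,0.5647,0.7931,-0.6497,2.2002
44,0.9721,0.1586,-1.2546,3.9404,-0.1083,-3.8658,0.0082,0.2641,0.5573,0.8000,-0.5570,2.2531
45,1.0114,0.1580,-1.2935,3.9055,-0.0161,-3.9077,0.0025,0.2656,0.5496,0.7998,-0.4776,2.3116
46,1.0502,0.1584,-1.3327,3.8721,0.0840,-3.9406,-0.0034,0.2668,0.5416,0.7858,-0.3993,2.3788
47,1.0887,0.1598,-1.3722,3.8250,0.2018,-3.9542,-0.0096,0.2676,0.5335,0.7676,-0.3351,2.4475
48,1.1267,0.1625,-1.4117,3.7638,0.3390,-3.9467,-0.0160,0.2680,0.5251,0.7459,-0.2902,2.5159
49,1.1639,0.1666,-1.4510,3.6905,0.4950,-3.9181,-0.0227,0.2680,0.5166,0.7203,-0.2661,2.5832
50,1.2004,0.1724,-1.4900,3.6071,0.6688,-3.8685,-0.0296,0.2676,0.5080,0.6910,-0.2644,2.6479
51,1.2360,0.1801,-1.5283,3.5150,0.8594,-3.7975,-0.0367,0.2668,0.4993,0.6591,-0.2864,2.7082
52,1.2706,0.1897,-1.5658,3.4152,1.0651,-3.7054,-0.0439,0.2656,0.4905,0.6259,-0.3333,2.7621
53,1.3043,0.2014,-1.6023,3.3091,1.2841,-3.5921,-0.0512,0.2641,0.4816,0.5929,-0.4062,2.8074
54,1.3368,0.2154,-1.6376,3.1978,1.5139,-3.4581,-0.0587,0.2621,0.4728,0.5618,-0.5060,2.8419
55,1.3682,0.2317,-1.6714,3.0823,1.7516,-3.3041,-0.0662,0.2598,0.4639,0.5339,-0.6334,2.8637
56,1.3984,0.2504,-1.7036,2.9637,1.9939,-3.1311,-0.0737,0.2571,0.4551,0.5106,-0.7888,2.8712
57,1.4275,0.2716,-1.7340,2.8432,2.2370,-2.9404,-0.0813,0.2541,0.4464,0.4930,-0.9721,2.8630
58,1.4553,0.2952,-1.7624,2.7218,2.4772,-2.7337,-0.0889,0.2508,0.4377,0.4815,-1.1827,2.8382
59,1.4820,0.3211,-1.7886,2.6006,2.7103,-2.5132,-0.0964,0.2473,0.4291,,,


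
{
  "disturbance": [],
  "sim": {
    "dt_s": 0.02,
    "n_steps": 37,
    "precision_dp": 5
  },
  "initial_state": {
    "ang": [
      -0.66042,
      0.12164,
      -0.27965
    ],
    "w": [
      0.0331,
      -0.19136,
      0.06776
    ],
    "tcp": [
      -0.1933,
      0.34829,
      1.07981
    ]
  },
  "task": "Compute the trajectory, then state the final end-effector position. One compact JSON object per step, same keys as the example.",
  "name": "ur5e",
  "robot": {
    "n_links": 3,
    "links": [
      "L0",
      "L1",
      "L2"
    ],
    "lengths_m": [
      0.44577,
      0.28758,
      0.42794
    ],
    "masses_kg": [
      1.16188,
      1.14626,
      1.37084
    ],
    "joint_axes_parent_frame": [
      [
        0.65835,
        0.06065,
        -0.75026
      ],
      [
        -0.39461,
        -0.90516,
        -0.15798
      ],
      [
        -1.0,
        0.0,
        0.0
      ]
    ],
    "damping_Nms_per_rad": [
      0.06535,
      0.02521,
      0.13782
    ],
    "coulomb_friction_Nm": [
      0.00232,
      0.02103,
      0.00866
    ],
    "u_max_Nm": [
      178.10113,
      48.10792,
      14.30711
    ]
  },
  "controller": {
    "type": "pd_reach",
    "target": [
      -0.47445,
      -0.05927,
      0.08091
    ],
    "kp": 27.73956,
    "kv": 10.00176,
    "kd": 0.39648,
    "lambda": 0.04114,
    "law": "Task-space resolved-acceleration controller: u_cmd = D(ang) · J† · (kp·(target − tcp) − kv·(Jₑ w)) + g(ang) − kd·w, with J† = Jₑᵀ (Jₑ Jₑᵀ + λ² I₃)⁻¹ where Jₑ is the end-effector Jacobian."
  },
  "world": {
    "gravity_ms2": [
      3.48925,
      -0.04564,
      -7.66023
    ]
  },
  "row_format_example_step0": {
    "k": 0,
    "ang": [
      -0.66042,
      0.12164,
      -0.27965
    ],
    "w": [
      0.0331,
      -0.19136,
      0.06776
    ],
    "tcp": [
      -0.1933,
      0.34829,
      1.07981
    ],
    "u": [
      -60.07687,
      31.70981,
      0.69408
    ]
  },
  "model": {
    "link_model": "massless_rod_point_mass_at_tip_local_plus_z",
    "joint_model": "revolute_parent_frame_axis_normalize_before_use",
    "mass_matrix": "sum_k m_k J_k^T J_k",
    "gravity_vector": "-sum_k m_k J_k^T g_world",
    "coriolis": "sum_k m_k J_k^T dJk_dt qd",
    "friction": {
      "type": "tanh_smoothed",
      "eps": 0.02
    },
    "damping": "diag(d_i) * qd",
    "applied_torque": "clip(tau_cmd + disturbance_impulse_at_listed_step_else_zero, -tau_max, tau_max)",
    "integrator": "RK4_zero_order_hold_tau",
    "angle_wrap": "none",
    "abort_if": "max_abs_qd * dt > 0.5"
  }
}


{"k":1,"ang":[-0.69212,0.12205,-0.33233],"w":[-3.16785,0.26411,-5.27082],"tcp":[-0.1928,0.34696,1.07614],"u":[-44.79758,25.70638,2.39651]}
{"k":2,"ang":[-0.77585,0.13301,-0.46985],"w":[-5.15862,0.8765,-8.37634],"tcp":[-0.19562,0.34329,1.06214],"u":[-23.06451,19.11737,2.79662]}
{"k":3,"ang":[-0.88596,0.15714,-0.64564],"w":[-5.83879,1.55359,-9.14607],"tcp":[-0.20071,0.33933,1.03627],"u":[-6.71767,13.99606,2.66776]}
{"k":4,"ang":[-1.00223,0.19407,-0.82373],"w":[-5.80652,2.14288,-8.67636],"tcp":[-0.2079,0.33606,1.00119],"u":[2.32683,10.65607,2.63296]}
{"k":5,"ang":[-1.11543,0.24173,-0.98846],"w":[-5.53931,2.62549,-7.83663],"tcp":[-0.21704,0.33342,0.96095],"u":[6.8203,8.45029,2.83321]}
{"k":6,"ang":[-1.22293,0.29824,-1.13613],"w":[-5.2328,3.02975,-6.97231],"tcp":[-0.22774,0.33092,0.91862],"u":[8.836,6.89527,3.19535]}
{"k":7,"ang":[-1.32461,0.36228,-1.26733],"w":[-4.95102,3.38004,-6.18307],"tcp":[-0.23948,0.32814,0.87611],"u":[9.51271,5.73073,3.62903]}
{"k":8,"ang":[-1.42113,0.43292,-1.38373],"w":[-4.71228,3.69011,-5.48538],"tcp":[-0.25182,0.32488,0.83449],"u":[9.46389,4.8194,4.07166]}
{"k":9,"ang":[-1.51337,0.50943,-1.48706],"w":[-4.5204,3.96609,-4.87165],"tcp":[-0.2644,0.32105,0.79437],"u":[9.03166,4.08408,4.48635]}
{"k":10,"ang":[-1.60228,0.59114,-1.57888],"w":[-4.37503,4.20976,-4.32934],"tcp":[-0.27699,0.3167,0.75602],"u":[8.41458,3.47679,4.85319]}
{"k":11,"ang":[-1.68874,0.67741,-1.66048],"w":[-4.27477,4.42078,-3.84661],"tcp":[-0.28948,0.31188,0.71958],"u":[7.73158,2.96387,5.16254]}
{"k":12,"ang":[-1.77364,0.76756,-1.73295],"w":[-4.2179,4.59811,-3.41373],"tcp":[-0.30183,0.30666,0.68504],"u":[7.05496,2.51873,5.41079]}
{"k":13,"ang":[-1.85783,0.86092,-1.7972],"w":[-4.20222,4.74093,-3.02325],"tcp":[-0.31404,0.30108,0.65234],"u":[6.42768,2.11846,5.59789]}
{"k":14,"ang":[-1.94209,0.95679,-1.85402],"w":[-4.22455,4.8492,-2.66977],"tcp":[-0.32616,0.2951,0.62139],"u":[5.87271,1.74243,5.72601]}
{"k":15,"ang":[-2.02714,1.05449,-1.90412],"w":[-4.2803,4.92381,-2.3498],"tcp":[-0.3382,0.28868,0.59206],"u":[5.39839,1.37224,5.79878]}
{"k":16,"ang":[-2.11358,1.15335,-1.94814],"w":[-4.36316,4.96657,-2.06146],"tcp":[-0.35016,0.28169,0.56423],"u":[5.00208,0.99242,5.82077]}
{"k":17,"ang":[-2.20189,1.25277,-1.98671],"w":[-4.46513,4.97981,-1.80413],"tcp":[-0.36195,0.27404,0.5378],"u":[4.67354,0.59157,5.79712]}
{"k":18,"ang":[-2.29234,1.35217,-2.02045],"w":[-4.57697,4.96578,-1.57793],"tcp":[-0.37346,0.26561,0.51268],"u":[4.39854,0.16346,5.73325]}
{"k":19,"ang":[-2.38505,1.45102,-2.04998],"w":[-4.68884,4.92603,-1.3831],"tcp":[-0.3845,0.25636,0.48877],"u":[4.16257,-0.29225,5.63456]}
{"k":20,"ang":[-2.4799,1.54881,-2.07593],"w":[-4.79103,4.86098,-1.21941],"tcp":[-0.39492,0.24631,0.46601],"u":[3.95426,-0.76988,5.50638]}
{"k":21,"ang":[-2.57663,1.64505,-2.09891],"w":[-4.87448,4.76991,-1.08581],"tcp":[-0.40455,0.23554,0.4443],"u":[3.76774,-1.25836,5.35404]}
{"k":22,"ang":[-2.67476,1.73918,-2.11951],"w":[-4.93104,4.65136,-0.98038],"tcp":[-0.41331,0.22417,0.42359],"u":[3.60329,-1.74236,5.18306]}
{"k":23,"ang":[-2.77369,1.83067,-2.13826],"w":[-4.95342,4.50395,-0.90058],"tcp":[-0.42118,0.21234,0.40381],"u":[3.46626,-2.20375,4.99926]}
{"k":24,"ang":[-2.87266,1.91891,-2.15566],"w":[-4.93496,4.3273,-0.8437],"tcp":[-0.42822,0.20017,0.38489],"u":[3.36448,-2.6232,4.80869]}
{"k":25,"ang":[-2.9708,2.00336,-2.17214],"w":[-4.86956,4.12288,-0.80724],"tcp":[-0.43452,0.18775,0.3668],"u":[3.30498,-2.98191,4.61724]}
{"k":26,"ang":[-3.06709,2.08349,-2.18808],"w":[-4.7519,3.89453,-0.78918],"tcp":[-0.44021,0.17513,0.34954],"u":[3.29069,-3.26352,4.43]}
{"k":27,"ang":[-3.16047,2.15889,-2.20384],"w":[-4.578,3.64867,-0.78798],"tcp":[-0.44539,0.16233,0.33314],"u":[3.31818,-3.4562,4.25059]}
{"k":28,"ang":[-3.24979,2.22929,-2.21975],"w":[-4.34605,3.39393,-0.80239],"tcp":[-0.45015,0.14936,0.31765],"u":[3.37684,-3.55466,4.08069]}
{"k":29,"ang":[-3.33388,2.29462,-2.23609],"w":[-4.05733,3.14043,-0.83107],"tcp":[-0.45452,0.13625,0.30314],"u":[3.44999,-3.56138,3.91991]}
{"k":30,"ang":[-3.41167,2.355,-2.25314],"w":[-3.71671,2.8987,-0.87228],"tcp":[-0.45854,0.12307,0.28969],"u":[3.51758,-3.48655,3.76602]}
{"k":31,"ang":[-3.48221,2.41078,-2.27113],"w":[-3.33265,2.67855,-0.92371],"tcp":[-0.46219,0.10992,0.27733],"u":[3.56006,-3.34642,3.61558]}
{"k":32,"ang":[-3.54472,2.46245,-2.29022],"w":[-2.91649,2.48808,-0.98252],"tcp":[-0.46546,0.09693,0.26611],"u":[3.5621,-3.16028,3.46478]}
{"k":33,"ang":[-3.59872,2.51067,-2.31054],"w":[-2.48127,2.33306,-1.04558],"tcp":[-0.46837,0.08425,0.25599],"u":[3.51528,-2.94716,3.31022]}
{"k":34,"ang":[-3.64394,2.55618,-2.33213],"w":[-2.04025,2.21681,-1.10983],"tcp":[-0.47091,0.07204,0.24694],"u":[3.41898,-2.72318,3.14952]}
{"k":35,"ang":[-3.6804,2.59978,-2.35499],"w":[-1.60558,2.14039,-1.17265],"tcp":[-0.47311,0.06044,0.23888],"u":[3.27956,-2.50017,2.98161]}
{"k":36,"ang":[-3.70832,2.64223,-2.37907],"w":[-1.18727,2.10305,-1.23211],"tcp":[-0.47501,0.04956,0.23174],"u":[3.10804,-2.2858,2.8067]}
{"k":37,"ang":[-3.72811,2.68432,-2.40429],"w":[-0.79263,2.10264,-1.28701],"tcp":[-0.47666,0.03948,0.22541]}
{"summary": "final tcp position (m): -0.47666 0.03948 0.22541"}
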